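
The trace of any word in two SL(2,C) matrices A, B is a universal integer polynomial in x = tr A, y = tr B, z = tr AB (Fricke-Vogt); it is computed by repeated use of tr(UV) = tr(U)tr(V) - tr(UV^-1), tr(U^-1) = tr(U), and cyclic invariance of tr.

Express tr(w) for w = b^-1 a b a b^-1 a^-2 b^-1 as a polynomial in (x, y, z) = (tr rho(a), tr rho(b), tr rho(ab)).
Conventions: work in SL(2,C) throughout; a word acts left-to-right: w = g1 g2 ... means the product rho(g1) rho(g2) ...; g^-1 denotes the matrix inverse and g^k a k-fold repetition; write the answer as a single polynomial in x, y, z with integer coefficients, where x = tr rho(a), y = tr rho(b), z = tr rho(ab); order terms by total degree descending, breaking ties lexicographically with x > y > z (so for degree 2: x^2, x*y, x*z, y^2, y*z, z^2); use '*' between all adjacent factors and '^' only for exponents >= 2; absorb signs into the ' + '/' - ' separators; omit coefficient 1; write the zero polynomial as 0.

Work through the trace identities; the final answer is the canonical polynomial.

tr(a b a) = tr(a) tr(b a) - tr(b) = x*z - y
reduce: tr(b a b a) = tr(b a) tr(b a) - tr(1) = z^2 - 2
tr(b a b) = tr(b) tr(a b) - tr(a) = y*z - x
reduce: tr(a b a b a) = tr(a) tr(b a b a) - tr(b a b) = x*z^2 - y*z - x
reduce: tr(a b a b a b) = tr(a b) tr(a b a b) - tr(a^-1 b^-1) = z^3 - 3*z
so tr(b a b a b^-1 a) = tr(a b a b a) tr(b) - tr(a b a b a b) = x*y*z^2 - y^2*z - z^3 - x*y + 3*z
so tr(a b a b^-1 a^-1 b) = tr(b a b a b^-1) tr(a) - tr(b a b a b^-1 a) = -x*y*z^2 + x^2*z + y^2*z + z^3 - 3*z
tr(b^-1 a b a b^-1 a^-1) = tr(a b a b^-1 a^-1) tr(b) - tr(a b a b^-1 a^-1 b) = x*y*z^2 - x^2*z - y^2*z - z^3 + x*y + 3*z
tr(a^-1 b^-2 a b a b^-1) = tr(b^-1 a b a b^-1 a^-1) tr(b) - tr(b^-1 a b a b^-1 a^-1 b) = x*y^2*z^2 - x^2*y*z - y^3*z - y*z^3 + x*y^2 + 3*y*z - x
tr(a b a b^-1) = tr(a b a) tr(b) - tr(a b a b) = x*y*z - y^2 - z^2 + 2
reduce: tr(b^-2 a b a) = tr(a b a b^-1) tr(b) - tr(a b a) = x*y^2*z - y^3 - y*z^2 - x*z + 3*y
tr(b^-2 a b a b^-1) = tr(b^-2 a b a) tr(b) - tr(b^-2 a b a b) = x*y^3*z - y^4 - y^2*z^2 - 2*x*y*z + 4*y^2 + z^2 - 2
tr(b^-1 a b a b^-1 a^-2 b^-1) = tr(a^-1 b^-2 a b a b^-1) tr(a) - tr(a^-1 b^-2 a b a b^-1 a) = x^2*y^2*z^2 - x^3*y*z - 2*x*y^3*z - x*y*z^3 + x^2*y^2 + y^4 + y^2*z^2 + 5*x*y*z - x^2 - 4*y^2 - z^2 + 2

x^2*y^2*z^2 - x^3*y*z - 2*x*y^3*z - x*y*z^3 + x^2*y^2 + y^4 + y^2*z^2 + 5*x*y*z - x^2 - 4*y^2 - z^2 + 2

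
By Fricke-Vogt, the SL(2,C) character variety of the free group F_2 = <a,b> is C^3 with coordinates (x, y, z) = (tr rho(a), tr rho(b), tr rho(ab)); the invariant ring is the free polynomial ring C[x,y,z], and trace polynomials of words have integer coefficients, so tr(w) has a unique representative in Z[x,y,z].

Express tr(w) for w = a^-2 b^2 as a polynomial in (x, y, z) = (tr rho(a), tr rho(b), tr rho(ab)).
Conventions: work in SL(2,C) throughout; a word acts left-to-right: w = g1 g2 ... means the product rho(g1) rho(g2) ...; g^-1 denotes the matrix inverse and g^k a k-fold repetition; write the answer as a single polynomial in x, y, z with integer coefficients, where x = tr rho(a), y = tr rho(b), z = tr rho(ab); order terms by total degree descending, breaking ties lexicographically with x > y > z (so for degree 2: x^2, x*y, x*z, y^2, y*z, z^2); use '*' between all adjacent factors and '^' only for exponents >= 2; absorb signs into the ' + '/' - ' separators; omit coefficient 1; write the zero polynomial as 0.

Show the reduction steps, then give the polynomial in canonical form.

trace(b^2) = trace(b)*trace(b) - trace(1) = y^2 - 2
trace(b^2 a) = trace(b)*trace(a b) - trace(a) = y*z - x
trace(a^-1 b^2) = trace(b^2)*trace(a) - trace(b^2 a) = x*y^2 - y*z - x
trace(a^-2 b^2) = trace(a^-1 b^2)*trace(a) - trace(a^-1 b^2 a) = x^2*y^2 - x*y*z - x^2 - y^2 + 2

x^2*y^2 - x*y*z - x^2 - y^2 + 2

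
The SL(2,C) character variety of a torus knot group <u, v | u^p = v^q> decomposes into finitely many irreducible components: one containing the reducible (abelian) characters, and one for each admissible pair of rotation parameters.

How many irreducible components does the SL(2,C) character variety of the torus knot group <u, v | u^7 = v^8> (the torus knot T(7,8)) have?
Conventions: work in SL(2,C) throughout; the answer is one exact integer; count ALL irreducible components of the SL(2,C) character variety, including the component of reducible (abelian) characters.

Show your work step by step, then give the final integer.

22

Gamma = < u, v | u^7 = v^8 > (torus knot T(7,8)); the central element u^7 = v^8 acts as +I or -I in any irreducible SL(2,C) representation.
This locks tr(u) to 2*cos(pi*alpha/7), alpha in 1..6, and tr(v) to 2*cos(pi*beta/8), beta in 1..7, on each component of irreducible characters.
u^7 = (-1)^alpha I and v^8 = (-1)^beta I must agree, so alpha and beta have equal parity.
count pairs: odd alpha (3 choices) x odd beta (4), plus even alpha (3) x even beta (3): 3*4 + 3*3 = 21.
components with irreducible characters: 21; plus the single component of reducible (abelian) characters: total 22.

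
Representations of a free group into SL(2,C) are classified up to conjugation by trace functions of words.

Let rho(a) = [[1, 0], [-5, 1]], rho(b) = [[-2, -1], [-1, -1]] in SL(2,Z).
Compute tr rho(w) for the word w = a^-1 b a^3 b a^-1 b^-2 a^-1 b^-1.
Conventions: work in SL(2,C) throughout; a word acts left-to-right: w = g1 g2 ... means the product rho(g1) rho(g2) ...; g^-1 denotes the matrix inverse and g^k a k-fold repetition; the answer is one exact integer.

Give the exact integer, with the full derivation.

rho(a^-1) = [[1, 0], [5, 1]]
... * rho(b) = [[-2, -1], [-1, -1]]  ->  [[-2, -1], [-11, -6]]
... * rho(a) = [[1, 0], [-5, 1]]  ->  [[3, -1], [19, -6]]
... * rho(a) = [[1, 0], [-5, 1]]  ->  [[8, -1], [49, -6]]
... * rho(a) = [[1, 0], [-5, 1]]  ->  [[13, -1], [79, -6]]
... * rho(b) = [[-2, -1], [-1, -1]]  ->  [[-25, -12], [-152, -73]]
... * rho(a^-1) = [[1, 0], [5, 1]]  ->  [[-85, -12], [-517, -73]]
... * rho(b^-1) = [[-1, 1], [1, -2]]  ->  [[73, -61], [444, -371]]
... * rho(b^-1) = [[-1, 1], [1, -2]]  ->  [[-134, 195], [-815, 1186]]
... * rho(a^-1) = [[1, 0], [5, 1]]  ->  [[841, 195], [5115, 1186]]
... * rho(b^-1) = [[-1, 1], [1, -2]]  ->  [[-646, 451], [-3929, 2743]]
tr = -646 + 2743 = 2097

2097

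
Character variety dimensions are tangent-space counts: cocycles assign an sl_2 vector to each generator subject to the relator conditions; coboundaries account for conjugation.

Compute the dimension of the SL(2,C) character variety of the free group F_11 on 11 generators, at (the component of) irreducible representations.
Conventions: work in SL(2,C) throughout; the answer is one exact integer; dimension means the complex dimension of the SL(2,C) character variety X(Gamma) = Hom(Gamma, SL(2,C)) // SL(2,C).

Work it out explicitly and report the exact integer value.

30

Here Gamma is free of rank 11 — no relator constrains a cocycle.
Z^1(Gamma, Ad rho) = (sl_2)^11: a cocycle is a free choice of one sl_2 vector per generator, so dim Z^1 = 3*11 = 33.
At an irreducible rho the centralizer of the image in sl_2 is 0, so the coboundary map sl_2 -> Z^1 is injective: dim B^1 = 3.
dim H^1 = 33 - 3 = 30, which is dim X.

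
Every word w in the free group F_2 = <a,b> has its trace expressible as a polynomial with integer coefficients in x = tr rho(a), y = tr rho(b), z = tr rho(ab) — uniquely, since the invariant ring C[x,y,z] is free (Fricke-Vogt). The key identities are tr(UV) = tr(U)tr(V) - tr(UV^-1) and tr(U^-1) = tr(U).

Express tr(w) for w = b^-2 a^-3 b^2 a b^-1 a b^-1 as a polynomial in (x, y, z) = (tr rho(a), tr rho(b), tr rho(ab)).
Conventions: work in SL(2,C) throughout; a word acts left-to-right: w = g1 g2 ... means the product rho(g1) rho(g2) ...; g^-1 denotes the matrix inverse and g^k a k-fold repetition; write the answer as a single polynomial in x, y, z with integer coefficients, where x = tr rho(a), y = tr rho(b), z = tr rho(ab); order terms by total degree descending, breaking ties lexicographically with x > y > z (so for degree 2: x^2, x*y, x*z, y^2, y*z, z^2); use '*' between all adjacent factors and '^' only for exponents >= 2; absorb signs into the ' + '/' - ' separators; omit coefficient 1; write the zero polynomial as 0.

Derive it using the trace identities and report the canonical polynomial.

tr(b^2) = tr(b)*tr(b) - tr(1)   [square of b] = y^2 - 2
tr(a b^2) = tr(b)*tr(a b) - tr(a)   [square of b] = y*z - x
tr(b^2 a b) = tr(b)*tr(a b^2) - tr(a b)   [square of b] = y^2*z - x*y - z
tr(a b a b) = tr(b a)*tr(b a) - tr(1)   [split at a repeated b] = z^2 - 2
tr(a b a) = tr(a)*tr(b a) - tr(b)   [square of a] = x*z - y
tr(b^2 a b a) = tr(b)*tr(a b a b) - tr(a b a)   [square of b] = y*z^2 - x*z - y
tr(a^-1 b^2 a b) = tr(b^2 a b)*tr(a) - tr(b^2 a b a)   [inverse elimination on a] = x*y^2*z - x^2*y - y*z^2 + y
tr(a^-1 b^2 a b^-1) = tr(a^-1 b^2 a)*tr(b) - tr(a^-1 b^2 a b)   [inverse elimination on b] = -x*y^2*z + x^2*y + y^3 + y*z^2 - 3*y
tr(a^2) = tr(a)*tr(a) - tr(1)   [square of a] = x^2 - 2
tr(b a^2 b) = tr(b)*tr(a^2 b) - tr(a^2)   [square of b] = x*y*z - x^2 - y^2 + 2
tr(b^2 a^2 b) = tr(b)*tr(b a^2 b) - tr(b a^2)   [square of b] = x*y^2*z - x^2*y - y^3 - x*z + 3*y
tr(a^2 b a b) = tr(a)*tr(b a b a) - tr(b a b)   [square of a] = x*z^2 - y*z - x
tr(a^2 b a) = tr(a)*tr(b a^2) - tr(b a)   [square of a] = x^2*z - x*y - z
tr(b^2 a^2 b a) = tr(b)*tr(a^2 b a b) - tr(a^2 b a)   [square of b] = x*y*z^2 - x^2*z - y^2*z + z
tr(b^2 a^2 b a^-1) = tr(b^2 a^2 b)*tr(a) - tr(b^2 a^2 b a)   [inverse elimination on a] = x^2*y^2*z - x^3*y - x*y^3 - x*y*z^2 + y^2*z + 3*x*y - z
tr(a b a^-2 b^2 a) = tr(b^2 a^2 b a^-1)*tr(a) - tr(b^2 a^2 b)   [inverse elimination on a] = x^3*y^2*z - x^4*y - x^2*y^3 - x^2*y*z^2 + 4*x^2*y + y^3 - 3*y
tr(b^2 a b a b) = tr(b)*tr(a b a b^2) - tr(a b a b)   [square of b] = y^2*z^2 - x*y*z - y^2 - z^2 + 2
tr(a b a b a b) = tr(b a b a)*tr(b a) - tr(a b)   [split at a repeated b] = z^3 - 3*z
tr(b^2 a b a b a) = tr(b)*tr(a b a b a b) - tr(a b a b a)   [square of b] = y*z^3 - x*z^2 - 2*y*z + x
tr(a^-1 b^2 a b a b) = tr(b^2 a b a b)*tr(a) - tr(b^2 a b a b a)   [inverse elimination on a] = x*y^2*z^2 - x^2*y*z - y*z^3 - x*y^2 + 2*y*z + x
tr(a b a^-2 b^2 a b) = tr(a^-1 b^2 a b a b)*tr(a) - tr(a^-1 b^2 a b a b a)   [inverse elimination on a] = x^2*y^2*z^2 - x^3*y*z - x*y*z^3 - x^2*y^2 - y^2*z^2 + 3*x*y*z + x^2 + y^2 + z^2 - 2
tr(a^-2 b^2 a b^-1 a b) = tr(a b a^-2 b^2 a)*tr(b) - tr(a b a^-2 b^2 a b)   [inverse elimination on b] = x^3*y^3*z - x^4*y^2 - x^2*y^4 - 2*x^2*y^2*z^2 + x^3*y*z + x*y*z^3 + 5*x^2*y^2 + y^4 + y^2*z^2 - 3*x*y*z - x^2 - 4*y^2 - z^2 + 2
tr(a^-2 b^2 a b^-1 a b^-1) = tr(a^-2 b^2 a b^-1 a)*tr(b) - tr(a^-2 b^2 a b^-1 a b)   [inverse elimination on b] = -x^3*y^3*z + x^4*y^2 + x^2*y^4 + 2*x^2*y^2*z^2 - x^3*y*z - x*y^3*z - x*y*z^3 - 4*x^2*y^2 + 3*x*y*z + x^2 + y^2 + z^2 - 2
tr(b^-2 a^-2 b^2 a b^-1 a) = tr(a^-2 b^2 a b^-1 a b^-1)*tr(b) - tr(a^-2 b^2 a b^-1 a)   [inverse elimination on b] = -x^3*y^4*z + x^4*y^3 + x^2*y^5 + 2*x^2*y^3*z^2 - x^3*y^2*z - x*y^4*z - x*y^2*z^3 - 4*x^2*y^3 + 4*x*y^2*z + y
tr(b^2 a b^-1 a b^-3 a^-2) = tr(b^-2 a^-2 b^2 a b^-1 a)*tr(b) - tr(b^-2 a^-2 b^2 a b^-1 a b)   [inverse elimination on b] = -x^3*y^5*z + x^4*y^4 + x^2*y^6 + 2*x^2*y^4*z^2 - x*y^5*z - x*y^3*z^3 - x^4*y^2 - 5*x^2*y^4 - 2*x^2*y^2*z^2 + x^3*y*z + 5*x*y^3*z + x*y*z^3 + 4*x^2*y^2 - 3*x*y*z - x^2 - z^2 + 2
tr(a^3) = tr(a)*tr(a^2) - tr(a)   [square of a] = x^3 - 3*x
tr(a b^2 a^2) = tr(b)*tr(a^3 b) - tr(a^3)   [square of b] = x^2*y*z - x^3 - x*y^2 - y*z + 3*x
tr(b^-1 a b^2 a^2) = tr(a b^2 a^2)*tr(b) - tr(a b^2 a^2 b)   [inverse elimination on b] = x^2*y^2*z - x^3*y - x*y^3 - x*y*z^2 + x^2*z + 3*x*y - z
tr(b^2 a^2 b^-2 a) = tr(b^-1 a b^2 a^2)*tr(b) - tr(b^-1 a b^2 a^2 b)   [inverse elimination on b] = x^2*y^3*z - x^3*y^2 - x*y^4 - x*y^2*z^2 + x^3 + 4*x*y^2 - 3*x
tr(a b^-2 a^-1 b^2 a) = tr(b^2 a^2 b^-2)*tr(a) - tr(b^2 a^2 b^-2 a)   [inverse elimination on a] = -x^2*y^3*z + x^3*y^2 + x*y^4 + x*y^2*z^2 - 4*x*y^2 + x
tr(a b^2 a b a) = tr(a)*tr(b^2 a b a) - tr(b^2 a b)   [square of a] = x*y*z^2 - x^2*z - y^2*z + z
tr(a b^2 a b a b^-1) = tr(a b^2 a b a)*tr(b) - tr(a b^2 a b a b)   [inverse elimination on b] = x*y^2*z^2 - x^2*y*z - y^3*z - y*z^3 + x*z^2 + 3*y*z - x
tr(b^2 a b a b^-2 a) = tr(a b^2 a b a b^-1)*tr(b) - tr(a b^2 a b a)   [inverse elimination on b] = x*y^3*z^2 - x^2*y^2*z - y^4*z - y^2*z^3 + x^2*z + 4*y^2*z - x*y - z
tr(a b^-2 a^-1 b^2 a b) = tr(b^2 a b a b^-2)*tr(a) - tr(b^2 a b a b^-2 a)   [inverse elimination on a] = -x*y^3*z^2 + x^2*y^2*z + y^4*z + y^2*z^3 - 4*y^2*z + z
tr(b^-1 a^-1 b^2 a b^-1 a b^-1) = tr(a b^-2 a^-1 b^2 a)*tr(b) - tr(a b^-2 a^-1 b^2 a b)   [inverse elimination on b] = -x^2*y^4*z + x^3*y^3 + x*y^5 + 2*x*y^3*z^2 - x^2*y^2*z - y^4*z - y^2*z^3 - 4*x*y^3 + 4*y^2*z + x*y - z
tr(a b^-1 a^-1 b^2 a) = tr(b^2 a^2 b^-1)*tr(a) - tr(b^2 a^2 b^-1 a)   [inverse elimination on a] = -x^2*y^2*z + x^3*y + x*y^3 + x*y*z^2 - 4*x*y + z
tr(a b^-1 a^-1 b^2 a b) = tr(b^2 a b a b^-1)*tr(a) - tr(b^2 a b a b^-1 a)   [inverse elimination on a] = -x*y^2*z^2 + x^2*y*z + y^3*z + y*z^3 - 3*y*z - x
tr(b^-1 a^-1 b^2 a b^-1 a) = tr(a b^-1 a^-1 b^2 a)*tr(b) - tr(a b^-1 a^-1 b^2 a b)   [inverse elimination on b] = -x^2*y^3*z + x^3*y^2 + x*y^4 + 2*x*y^2*z^2 - x^2*y*z - y^3*z - y*z^3 - 4*x*y^2 + 4*y*z + x
tr(b^2 a b^-1 a b^-3 a^-1) = tr(b^-1 a^-1 b^2 a b^-1 a b^-1)*tr(b) - tr(b^-1 a^-1 b^2 a b^-1 a)   [inverse elimination on b] = -x^2*y^5*z + x^3*y^4 + x*y^6 + 2*x*y^4*z^2 - y^5*z - y^3*z^3 - x^3*y^2 - 5*x*y^4 - 2*x*y^2*z^2 + x^2*y*z + 5*y^3*z + y*z^3 + 5*x*y^2 - 5*y*z - x
tr(b^-2 a^-3 b^2 a b^-1 a b^-1) = tr(b^2 a b^-1 a b^-3 a^-2)*tr(a) - tr(b^2 a b^-1 a b^-3 a^-1)   [inverse elimination on a] = -x^4*y^5*z + x^5*y^4 + x^3*y^6 + 2*x^3*y^4*z^2 - x^2*y^3*z^3 - x^5*y^2 - 6*x^3*y^4 - 2*x^3*y^2*z^2 - x*y^6 - 2*x*y^4*z^2 + x^4*y*z + 5*x^2*y^3*z + x^2*y*z^3 + y^5*z + y^3*z^3 + 5*x^3*y^2 + 5*x*y^4 + 2*x*y^2*z^2 - 4*x^2*y*z - 5*y^3*z - y*z^3 - x^3 - 5*x*y^2 - x*z^2 + 5*y*z + 3*x

-x^4*y^5*z + x^5*y^4 + x^3*y^6 + 2*x^3*y^4*z^2 - x^2*y^3*z^3 - x^5*y^2 - 6*x^3*y^4 - 2*x^3*y^2*z^2 - x*y^6 - 2*x*y^4*z^2 + x^4*y*z + 5*x^2*y^3*z + x^2*y*z^3 + y^5*z + y^3*z^3 + 5*x^3*y^2 + 5*x*y^4 + 2*x*y^2*z^2 - 4*x^2*y*z - 5*y^3*z - y*z^3 - x^3 - 5*x*y^2 - x*z^2 + 5*y*z + 3*x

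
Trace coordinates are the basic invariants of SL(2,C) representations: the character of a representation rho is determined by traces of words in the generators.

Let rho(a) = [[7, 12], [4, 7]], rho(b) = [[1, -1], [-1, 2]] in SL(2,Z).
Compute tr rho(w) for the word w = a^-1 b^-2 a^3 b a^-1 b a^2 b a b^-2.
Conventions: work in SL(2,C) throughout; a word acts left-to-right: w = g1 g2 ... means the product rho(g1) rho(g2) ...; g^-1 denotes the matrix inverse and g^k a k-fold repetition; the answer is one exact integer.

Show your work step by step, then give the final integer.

rho(a^-1) = [[7, -12], [-4, 7]]
... * rho(b^-1) = [[2, 1], [1, 1]]  ->  [[2, -5], [-1, 3]]
... * rho(b^-1) = [[2, 1], [1, 1]]  ->  [[-1, -3], [1, 2]]
... * rho(a) = [[7, 12], [4, 7]]  ->  [[-19, -33], [15, 26]]
... * rho(a) = [[7, 12], [4, 7]]  ->  [[-265, -459], [209, 362]]
... * rho(a) = [[7, 12], [4, 7]]  ->  [[-3691, -6393], [2911, 5042]]
... * rho(b) = [[1, -1], [-1, 2]]  ->  [[2702, -9095], [-2131, 7173]]
... * rho(a^-1) = [[7, -12], [-4, 7]]  ->  [[55294, -96089], [-43609, 75783]]
... * rho(b) = [[1, -1], [-1, 2]]  ->  [[151383, -247472], [-119392, 195175]]
... * rho(a) = [[7, 12], [4, 7]]  ->  [[69793, 84292], [-55044, -66479]]
... * rho(a) = [[7, 12], [4, 7]]  ->  [[825719, 1427560], [-651224, -1125881]]
... * rho(b) = [[1, -1], [-1, 2]]  ->  [[-601841, 2029401], [474657, -1600538]]
... * rho(a) = [[7, 12], [4, 7]]  ->  [[3904717, 6983715], [-3079553, -5507882]]
... * rho(b^-1) = [[2, 1], [1, 1]]  ->  [[14793149, 10888432], [-11666988, -8587435]]
... * rho(b^-1) = [[2, 1], [1, 1]]  ->  [[40474730, 25681581], [-31921411, -20254423]]
tr = 40474730 + -20254423 = 20220307

20220307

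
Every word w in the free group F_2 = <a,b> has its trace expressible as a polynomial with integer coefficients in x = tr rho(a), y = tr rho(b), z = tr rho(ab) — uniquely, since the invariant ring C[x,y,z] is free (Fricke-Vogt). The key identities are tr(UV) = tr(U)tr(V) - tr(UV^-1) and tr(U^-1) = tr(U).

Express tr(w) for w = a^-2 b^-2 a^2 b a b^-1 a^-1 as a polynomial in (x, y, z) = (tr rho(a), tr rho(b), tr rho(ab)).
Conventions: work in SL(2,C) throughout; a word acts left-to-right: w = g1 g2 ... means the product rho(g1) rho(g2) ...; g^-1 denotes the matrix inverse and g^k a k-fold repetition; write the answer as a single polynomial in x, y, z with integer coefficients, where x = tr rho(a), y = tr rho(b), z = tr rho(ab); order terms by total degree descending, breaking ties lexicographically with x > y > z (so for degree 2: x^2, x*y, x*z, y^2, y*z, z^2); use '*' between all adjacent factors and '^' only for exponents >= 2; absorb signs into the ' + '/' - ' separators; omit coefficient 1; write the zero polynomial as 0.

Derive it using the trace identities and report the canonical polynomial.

so tr(b^2 a) = tr(b) tr(a b) - tr(a)  (reduce the b square) = y*z - x
tr(b^2) = tr(b) tr(b) - tr(1)  (reduce the b square) = y^2 - 2
tr(b a^2 b) = tr(a) tr(b^2 a) - tr(b^2)  (reduce the a square) = x*y*z - x^2 - y^2 + 2
tr(b a b a) = tr(a b) tr(a b) - tr(1)  (split on a) = z^2 - 2
reduce: tr(b a^2 b a) = tr(a) tr(b a b a) - tr(b a b)  (reduce the a square) = x*z^2 - y*z - x
tr(a^-1 b a^2 b) = tr(b a^2 b) tr(a) - tr(b a^2 b a)  (eliminate a^-1) = x^2*y*z - x^3 - x*y^2 - x*z^2 + y*z + 3*x
tr(a b a) = tr(a) tr(b a) - tr(b)  (reduce the a square) = x*z - y
tr(b a b^2 a) = tr(b) tr(a b a b) - tr(a b a)  (reduce the b square) = y*z^2 - x*z - y
tr(b a b^2) = tr(b) tr(a b^2) - tr(a b)  (reduce the b square) = y^2*z - x*y - z
so tr(b a^2 b a b) = tr(a) tr(b a b^2 a) - tr(b a b^2)  (reduce the a square) = x*y*z^2 - x^2*z - y^2*z + z
tr(b a b a b a) = tr(a b a b) tr(a b) - tr(b a)  (split on a) = z^3 - 3*z
reduce: tr(b a^2 b a b a) = tr(a) tr(b a b a b a) - tr(b a b a b)  (reduce the a square) = x*z^3 - y*z^2 - 2*x*z + y
tr(b a^2 b a b a^-1) = tr(b a^2 b a b) tr(a) - tr(b a^2 b a b a)  (eliminate a^-1) = x^2*y*z^2 - x^3*z - x*y^2*z - x*z^3 + y*z^2 + 3*x*z - y
reduce: tr(a^-2 b a^2 b a b) = tr(b a^2 b a b a^-1) tr(a) - tr(b a^2 b a b)  (eliminate a^-1) = x^3*y*z^2 - x^4*z - x^2*y^2*z - x^2*z^3 + 4*x^2*z + y^2*z - x*y - z
tr(a^2 b a b^-1 a^-2 b) = tr(a^-2 b a^2 b a) tr(b) - tr(a^-2 b a^2 b a b)  (eliminate b^-1) = -x^3*y*z^2 + x^4*z + 2*x^2*y^2*z + x^2*z^3 - x^3*y - x*y^3 - x*y*z^2 - 4*x^2*z + 4*x*y + z
tr(a^2 b a b^-1 a^-2 b^-1) = tr(a^2 b a b^-1 a^-2) tr(b) - tr(a^2 b a b^-1 a^-2 b)  (eliminate b^-1) = x^3*y*z^2 - x^4*z - 2*x^2*y^2*z - x^2*z^3 + x^3*y + x*y^3 + x*y*z^2 + 4*x^2*z - 3*x*y - z
reduce: tr(a^-1 b^-2 a^2 b a b^-1 a^-1) = tr(a^2 b a b^-1 a^-2 b^-1) tr(b) - tr(a^2 b a b^-1 a^-2)  (eliminate b^-1) = x^3*y^2*z^2 - x^4*y*z - 2*x^2*y^3*z - x^2*y*z^3 + x^3*y^2 + x*y^4 + x*y^2*z^2 + 4*x^2*y*z - 3*x*y^2 - y*z - x
tr(a b a b^-1) = tr(a b a) tr(b) - tr(a b a b)  (eliminate b^-1) = x*y*z - y^2 - z^2 + 2
tr(a^2 b a b^-1 a^-1 b) = tr(a^-1 b a^2 b a) tr(b) - tr(a^-1 b a^2 b a b)  (eliminate b^-1) = -x^2*y*z^2 + x^3*z + 2*x*y^2*z + x*z^3 - x^2*y - y^3 - y*z^2 - 3*x*z + 3*y
tr(b^-1 a^2 b a b^-1 a^-1) = tr(a^2 b a b^-1 a^-1) tr(b) - tr(a^2 b a b^-1 a^-1 b)  (eliminate b^-1) = x^2*y*z^2 - x^3*z - x*y^2*z - x*z^3 + x^2*y + 3*x*z - y
so tr(a^-1 b^-2 a^2 b a b^-1) = tr(b^-1 a^2 b a b^-1 a^-1) tr(b) - tr(b^-1 a^2 b a b^-1 a^-1 b)  (eliminate b^-1) = x^2*y^2*z^2 - x^3*y*z - x*y^3*z - x*y*z^3 + x^2*y^2 + 2*x*y*z + z^2 - 2
so tr(a^-2 b^-2 a^2 b a b^-1 a^-1) = tr(a^-1 b^-2 a^2 b a b^-1 a^-1) tr(a) - tr(a^-1 b^-2 a^2 b a b^-1)  (eliminate a^-1) = x^4*y^2*z^2 - x^5*y*z - 2*x^3*y^3*z - x^3*y*z^3 + x^4*y^2 + x^2*y^4 + 5*x^3*y*z + x*y^3*z + x*y*z^3 - 4*x^2*y^2 - 3*x*y*z - x^2 - z^2 + 2

x^4*y^2*z^2 - x^5*y*z - 2*x^3*y^3*z - x^3*y*z^3 + x^4*y^2 + x^2*y^4 + 5*x^3*y*z + x*y^3*z + x*y*z^3 - 4*x^2*y^2 - 3*x*y*z - x^2 - z^2 + 2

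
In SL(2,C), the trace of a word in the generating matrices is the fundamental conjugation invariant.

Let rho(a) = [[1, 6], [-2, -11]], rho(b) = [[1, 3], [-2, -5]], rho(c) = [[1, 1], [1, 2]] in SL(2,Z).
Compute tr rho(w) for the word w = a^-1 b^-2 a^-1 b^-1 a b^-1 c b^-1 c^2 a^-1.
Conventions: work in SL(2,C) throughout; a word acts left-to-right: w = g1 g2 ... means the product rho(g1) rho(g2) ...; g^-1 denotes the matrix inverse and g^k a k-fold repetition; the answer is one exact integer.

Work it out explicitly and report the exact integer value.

307342

rho(a^-1) = [[-11, -6], [2, 1]]
... * rho(b^-1) = [[-5, -3], [2, 1]]  ->  [[43, 27], [-8, -5]]
... * rho(b^-1) = [[-5, -3], [2, 1]]  ->  [[-161, -102], [30, 19]]
... * rho(a^-1) = [[-11, -6], [2, 1]]  ->  [[1567, 864], [-292, -161]]
... * rho(b^-1) = [[-5, -3], [2, 1]]  ->  [[-6107, -3837], [1138, 715]]
... * rho(a) = [[1, 6], [-2, -11]]  ->  [[1567, 5565], [-292, -1037]]
... * rho(b^-1) = [[-5, -3], [2, 1]]  ->  [[3295, 864], [-614, -161]]
... * rho(c) = [[1, 1], [1, 2]]  ->  [[4159, 5023], [-775, -936]]
... * rho(b^-1) = [[-5, -3], [2, 1]]  ->  [[-10749, -7454], [2003, 1389]]
... * rho(c) = [[1, 1], [1, 2]]  ->  [[-18203, -25657], [3392, 4781]]
... * rho(c) = [[1, 1], [1, 2]]  ->  [[-43860, -69517], [8173, 12954]]
... * rho(a^-1) = [[-11, -6], [2, 1]]  ->  [[343426, 193643], [-63995, -36084]]
tr = 343426 + -36084 = 307342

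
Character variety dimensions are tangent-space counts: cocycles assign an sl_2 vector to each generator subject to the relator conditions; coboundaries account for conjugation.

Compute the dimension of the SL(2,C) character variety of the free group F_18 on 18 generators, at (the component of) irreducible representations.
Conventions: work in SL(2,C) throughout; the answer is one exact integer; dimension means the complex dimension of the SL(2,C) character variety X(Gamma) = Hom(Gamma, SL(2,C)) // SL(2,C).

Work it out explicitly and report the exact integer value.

Here Gamma is free of rank 18 — no relator constrains a cocycle.
So Z^1 = (sl_2)^18 in full: dim Z^1 = 54.
Irreducibility makes the coboundary map sl_2 -> Z^1 injective (trivial centralizer), so dim B^1 = 3.
dim H^1 = 54 - 3 = 51, which is dim X.

51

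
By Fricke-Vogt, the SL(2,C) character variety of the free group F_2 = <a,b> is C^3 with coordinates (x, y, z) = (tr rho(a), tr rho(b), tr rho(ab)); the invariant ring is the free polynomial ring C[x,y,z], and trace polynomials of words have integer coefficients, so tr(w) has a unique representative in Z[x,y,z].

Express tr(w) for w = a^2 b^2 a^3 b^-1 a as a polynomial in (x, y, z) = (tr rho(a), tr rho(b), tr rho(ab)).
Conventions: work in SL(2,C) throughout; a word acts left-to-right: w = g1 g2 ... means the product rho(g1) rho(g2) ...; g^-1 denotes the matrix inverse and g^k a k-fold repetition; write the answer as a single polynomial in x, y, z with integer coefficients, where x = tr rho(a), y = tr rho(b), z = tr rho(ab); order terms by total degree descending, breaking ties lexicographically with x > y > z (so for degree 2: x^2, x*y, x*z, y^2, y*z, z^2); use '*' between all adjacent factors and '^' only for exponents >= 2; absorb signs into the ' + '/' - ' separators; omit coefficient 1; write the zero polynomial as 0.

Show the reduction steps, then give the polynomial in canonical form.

trace(a b a) = trace(a)*trace(b a) - trace(b)  (reduce the a square) = x*z - y
trace(a b a^2) = trace(a)*trace(a b a) - trace(a b)  (reduce the a square) = x^2*z - x*y - z
apply: trace(a^3 b a) = trace(a)*trace(a b a^2) - trace(a b a)  (reduce the a square) = x^3*z - x^2*y - 2*x*z + y
use: trace(a^5 b) = trace(a)*trace(a^3 b a) - trace(a^3 b)  (reduce the a square) = x^4*z - x^3*y - 3*x^2*z + 2*x*y + z
trace(a^2) = trace(a)*trace(a) - trace(1)  (reduce the a square) = x^2 - 2
apply: trace(a^3) = trace(a)*trace(a^2) - trace(a)  (reduce the a square) = x^3 - 3*x
use: trace(a^4) = trace(a)*trace(a^3) - trace(a^2)  (reduce the a square) = x^4 - 4*x^2 + 2
trace(a^5) = trace(a)*trace(a^4) - trace(a^3)  (reduce the a square) = x^5 - 5*x^3 + 5*x
trace(b^2 a^5) = trace(b)*trace(a^5 b) - trace(a^5)  (reduce the b square) = x^4*y*z - x^5 - x^3*y^2 - 3*x^2*y*z + 5*x^3 + 2*x*y^2 + y*z - 5*x
trace(b^2 a^4) = trace(b)*trace(a^4 b) - trace(a^4)  (reduce the b square) = x^3*y*z - x^4 - x^2*y^2 - 2*x*y*z + 4*x^2 + y^2 - 2
trace(a^3 b^2 a^3) = trace(a)*trace(b^2 a^5) - trace(b^2 a^4)  (reduce the a square) = x^5*y*z - x^6 - x^4*y^2 - 4*x^3*y*z + 6*x^4 + 3*x^2*y^2 + 3*x*y*z - 9*x^2 - y^2 + 2
trace(b a b a) = trace(a b)*trace(a b) - trace(1)  (split on a) = z^2 - 2
trace(b a b) = trace(b)*trace(a b) - trace(a)  (reduce the b square) = y*z - x
apply: trace(b a b a^2) = trace(a)*trace(b a b a) - trace(b a b)  (reduce the a square) = x*z^2 - y*z - x
trace(b a^3 b a) = trace(a)*trace(b a b a^2) - trace(b a b a)  (reduce the a square) = x^2*z^2 - x*y*z - x^2 - z^2 + 2
trace(b^2) = trace(b)*trace(b) - trace(1)  (reduce the b square) = y^2 - 2
trace(b^2 a^2) = trace(a)*trace(b^2 a) - trace(b^2)  (reduce the a square) = x*y*z - x^2 - y^2 + 2
apply: trace(b a^3 b) = trace(a)*trace(b^2 a^2) - trace(b^2 a)  (reduce the a square) = x^2*y*z - x^3 - x*y^2 - y*z + 3*x
trace(a b a^3 b a) = trace(a)*trace(b a^3 b a) - trace(b a^3 b)  (reduce the a square) = x^3*z^2 - 2*x^2*y*z + x*y^2 - x*z^2 + y*z - x
trace(a^3 b a^3 b) = trace(a)*trace(a b a^3 b a) - trace(a b a^3 b)  (reduce the a square) = x^4*z^2 - 2*x^3*y*z + x^2*y^2 - 2*x^2*z^2 + 2*x*y*z + z^2 - 2
use: trace(a^3 b a^3) = trace(a)*trace(a b a^4) - trace(a b a^3)  (reduce the a square) = x^5*z - x^4*y - 4*x^3*z + 3*x^2*y + 3*x*z - y
trace(a^3 b^2 a^3 b) = trace(b)*trace(a^3 b a^3 b) - trace(a^3 b a^3)  (reduce the b square) = x^4*y*z^2 - x^5*z - 2*x^3*y^2*z + x^4*y + x^2*y^3 - 2*x^2*y*z^2 + 4*x^3*z + 2*x*y^2*z - 3*x^2*y + y*z^2 - 3*x*z - y
use: trace(a^2 b^2 a^3 b^-1 a) = trace(a^3 b^2 a^3)*trace(b) - trace(a^3 b^2 a^3 b)  (eliminate b^-1) = x^5*y^2*z - x^6*y - x^4*y^3 - x^4*y*z^2 + x^5*z - 2*x^3*y^2*z + 5*x^4*y + 2*x^2*y^3 + 2*x^2*y*z^2 - 4*x^3*z + x*y^2*z - 6*x^2*y - y^3 - y*z^2 + 3*x*z + 3*y

x^5*y^2*z - x^6*y - x^4*y^3 - x^4*y*z^2 + x^5*z - 2*x^3*y^2*z + 5*x^4*y + 2*x^2*y^3 + 2*x^2*y*z^2 - 4*x^3*z + x*y^2*z - 6*x^2*y - y^3 - y*z^2 + 3*x*z + 3*y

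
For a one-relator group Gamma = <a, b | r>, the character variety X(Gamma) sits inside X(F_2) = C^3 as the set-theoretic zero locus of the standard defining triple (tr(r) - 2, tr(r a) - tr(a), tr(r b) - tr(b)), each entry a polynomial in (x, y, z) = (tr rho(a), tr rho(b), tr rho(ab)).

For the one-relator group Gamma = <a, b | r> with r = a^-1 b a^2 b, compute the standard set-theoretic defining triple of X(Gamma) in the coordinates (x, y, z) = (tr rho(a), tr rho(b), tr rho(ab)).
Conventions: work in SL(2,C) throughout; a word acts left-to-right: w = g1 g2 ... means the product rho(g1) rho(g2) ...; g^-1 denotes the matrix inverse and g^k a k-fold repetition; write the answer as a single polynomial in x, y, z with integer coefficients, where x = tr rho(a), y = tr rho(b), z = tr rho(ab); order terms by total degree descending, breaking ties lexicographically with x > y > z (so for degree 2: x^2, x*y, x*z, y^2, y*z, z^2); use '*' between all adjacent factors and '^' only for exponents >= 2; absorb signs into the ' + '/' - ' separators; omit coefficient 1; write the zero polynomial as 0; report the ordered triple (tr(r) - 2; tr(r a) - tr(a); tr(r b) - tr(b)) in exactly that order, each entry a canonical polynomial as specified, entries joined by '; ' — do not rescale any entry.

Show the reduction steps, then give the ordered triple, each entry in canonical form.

x^2*y*z - x^3 - x*y^2 - x*z^2 + y*z + 3*x - 2; x*y*z - x^2 - y^2 - x + 2; x^2*y^2*z - x^3*y - x*y^3 - x*y*z^2 + y^2*z + 3*x*y - y - z

tr(b^2 a) = tr(b) * tr(a b) - tr(a)  (reduce the b square) = y*z - x
next, tr(b^2) = tr(b) * tr(b) - tr(1)  (reduce the b square) = y^2 - 2
tr(b a^2 b) = tr(a) * tr(b^2 a) - tr(b^2)  (reduce the a square) = x*y*z - x^2 - y^2 + 2
tr(b a b a) = tr(b a) * tr(b a) - tr(1)  (split on b) = z^2 - 2
tr(b a^2 b a) = tr(a) * tr(b a b a) - tr(b a b)  (reduce the a square) = x*z^2 - y*z - x
next, tr(a^-1 b a^2 b) = tr(b a^2 b) * tr(a) - tr(b a^2 b a)  (eliminate a^-1) = x^2*y*z - x^3 - x*y^2 - x*z^2 + y*z + 3*x
tr(b^3 a) = tr(b) * tr(b a b) - tr(b a)  (reduce the b square) = y^2*z - x*y - z
tr(b^3) = tr(b) * tr(b^2) - tr(b)  (reduce the b square) = y^3 - 3*y
tr(b a^2 b^2) = tr(a) * tr(b^3 a) - tr(b^3)  (reduce the a square) = x*y^2*z - x^2*y - y^3 - x*z + 3*y
and tr(a b a) = tr(a) * tr(b a) - tr(b)  (reduce the a square) = x*z - y
and tr(b^2 a b a) = tr(b) * tr(a b a b) - tr(a b a)  (reduce the b square) = y*z^2 - x*z - y
next, tr(b a^2 b^2 a) = tr(a) * tr(b^2 a b a) - tr(b^2 a b)  (reduce the a square) = x*y*z^2 - x^2*z - y^2*z + z
tr(a^-1 b a^2 b^2) = tr(b a^2 b^2) * tr(a) - tr(b a^2 b^2 a)  (eliminate a^-1) = x^2*y^2*z - x^3*y - x*y^3 - x*y*z^2 + y^2*z + 3*x*y - z
assemble the triple (tr(r) - 2; tr(r a) - x; tr(r b) - y)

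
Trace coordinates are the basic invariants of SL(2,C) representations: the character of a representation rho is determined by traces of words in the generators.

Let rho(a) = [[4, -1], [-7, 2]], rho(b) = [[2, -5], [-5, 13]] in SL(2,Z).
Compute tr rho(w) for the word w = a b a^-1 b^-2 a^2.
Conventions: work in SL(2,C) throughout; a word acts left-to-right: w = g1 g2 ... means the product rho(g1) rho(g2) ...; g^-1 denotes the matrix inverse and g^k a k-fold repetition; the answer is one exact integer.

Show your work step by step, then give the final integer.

rho(a) = [[4, -1], [-7, 2]]
... * rho(b) = [[2, -5], [-5, 13]]  ->  [[13, -33], [-24, 61]]
... * rho(a^-1) = [[2, 1], [7, 4]]  ->  [[-205, -119], [379, 220]]
... * rho(b^-1) = [[13, 5], [5, 2]]  ->  [[-3260, -1263], [6027, 2335]]
... * rho(b^-1) = [[13, 5], [5, 2]]  ->  [[-48695, -18826], [90026, 34805]]
... * rho(a) = [[4, -1], [-7, 2]]  ->  [[-62998, 11043], [116469, -20416]]
... * rho(a) = [[4, -1], [-7, 2]]  ->  [[-329293, 85084], [608788, -157301]]
tr = -329293 + -157301 = -486594

-486594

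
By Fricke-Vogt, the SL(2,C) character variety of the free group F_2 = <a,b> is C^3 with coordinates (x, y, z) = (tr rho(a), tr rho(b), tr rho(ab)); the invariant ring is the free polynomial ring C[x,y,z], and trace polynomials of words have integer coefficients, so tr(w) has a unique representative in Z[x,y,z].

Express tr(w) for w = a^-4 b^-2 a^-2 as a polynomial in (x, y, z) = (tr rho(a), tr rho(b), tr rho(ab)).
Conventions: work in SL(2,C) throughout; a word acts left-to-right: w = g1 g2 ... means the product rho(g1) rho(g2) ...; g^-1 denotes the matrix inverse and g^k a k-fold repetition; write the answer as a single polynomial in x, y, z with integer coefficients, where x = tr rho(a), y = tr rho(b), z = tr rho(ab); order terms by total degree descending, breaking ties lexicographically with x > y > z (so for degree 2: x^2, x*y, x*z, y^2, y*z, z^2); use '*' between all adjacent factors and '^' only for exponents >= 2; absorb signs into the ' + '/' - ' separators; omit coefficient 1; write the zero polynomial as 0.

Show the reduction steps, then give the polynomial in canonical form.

trace(a^-1) = trace(a) = x
trace(a^-2) = trace(a^-1) trace(a) - trace(1) = x^2 - 2
trace(a^-3) = trace(a^-2) trace(a) - trace(a^-1) = x^3 - 3*x
use: trace(a^-4) = trace(a^-3) trace(a) - trace(a^-2) = x^4 - 4*x^2 + 2
trace(a^-5) = trace(a^-4) trace(a) - trace(a^-3) = x^5 - 5*x^3 + 5*x
trace(b a^-1) = trace(b) trace(a) - trace(b a) = x*y - z
trace(a^-1 b a^-1) = trace(b a^-1) trace(a) - trace(b) = x^2*y - x*z - y
use: trace(a^-1 b a^-2) = trace(a^-1 b a^-1) trace(a) - trace(a^-1 b) = x^3*y - x^2*z - 2*x*y + z
trace(a^-4 b) = trace(a^-1 b a^-2) trace(a) - trace(a^-1 b a^-1) = x^4*y - x^3*z - 3*x^2*y + 2*x*z + y
trace(a^-5 b) = trace(a^-4 b) trace(a) - trace(a^-4 b a) = x^5*y - x^4*z - 4*x^3*y + 3*x^2*z + 3*x*y - z
trace(b^-1 a^-5) = trace(a^-5) trace(b) - trace(a^-5 b) = x^4*z - x^3*y - 3*x^2*z + 2*x*y + z
use: trace(a^-5 b^-2) = trace(b^-1 a^-5) trace(b) - trace(b^-1 a^-5 b) = x^4*y*z - x^5 - x^3*y^2 - 3*x^2*y*z + 5*x^3 + 2*x*y^2 + y*z - 5*x
trace(a^-1 b^-1 a^-1) = trace(b^-1 a^-1) trace(a) - trace(b^-1) = x*z - y
use: trace(b^-1 a^-3) = trace(a^-1 b^-1 a^-1) trace(a) - trace(a^-1 b^-1) = x^2*z - x*y - z
trace(b^-1 a^-4) = trace(b^-1 a^-3) trace(a) - trace(b^-1 a^-2) = x^3*z - x^2*y - 2*x*z + y
trace(a^-4 b^-2) = trace(b^-1 a^-4) trace(b) - trace(b^-1 a^-4 b) = x^3*y*z - x^4 - x^2*y^2 - 2*x*y*z + 4*x^2 + y^2 - 2
trace(a^-4 b^-2 a^-2) = trace(a^-5 b^-2) trace(a) - trace(a^-5 b^-2 a) = x^5*y*z - x^6 - x^4*y^2 - 4*x^3*y*z + 6*x^4 + 3*x^2*y^2 + 3*x*y*z - 9*x^2 - y^2 + 2

x^5*y*z - x^6 - x^4*y^2 - 4*x^3*y*z + 6*x^4 + 3*x^2*y^2 + 3*x*y*z - 9*x^2 - y^2 + 2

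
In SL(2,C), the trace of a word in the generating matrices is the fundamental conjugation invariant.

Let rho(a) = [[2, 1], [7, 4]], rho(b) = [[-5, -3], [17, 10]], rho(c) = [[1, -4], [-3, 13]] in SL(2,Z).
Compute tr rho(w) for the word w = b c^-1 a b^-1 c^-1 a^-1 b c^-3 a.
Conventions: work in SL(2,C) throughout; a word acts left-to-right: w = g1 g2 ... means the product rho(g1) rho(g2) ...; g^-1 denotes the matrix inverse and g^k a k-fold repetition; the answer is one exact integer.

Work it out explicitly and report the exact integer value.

-579696585

rho(b) = [[-5, -3], [17, 10]]
... * rho(c^-1) = [[13, 4], [3, 1]]  ->  [[-74, -23], [251, 78]]
... * rho(a) = [[2, 1], [7, 4]]  ->  [[-309, -166], [1048, 563]]
... * rho(b^-1) = [[10, 3], [-17, -5]]  ->  [[-268, -97], [909, 329]]
... * rho(c^-1) = [[13, 4], [3, 1]]  ->  [[-3775, -1169], [12804, 3965]]
... * rho(a^-1) = [[4, -1], [-7, 2]]  ->  [[-6917, 1437], [23461, -4874]]
... * rho(b) = [[-5, -3], [17, 10]]  ->  [[59014, 35121], [-200163, -119123]]
... * rho(c^-1) = [[13, 4], [3, 1]]  ->  [[872545, 271177], [-2959488, -919775]]
... * rho(c^-1) = [[13, 4], [3, 1]]  ->  [[12156616, 3761357], [-41232669, -12757727]]
... * rho(c^-1) = [[13, 4], [3, 1]]  ->  [[169320079, 52387821], [-574297878, -177688403]]
... * rho(a) = [[2, 1], [7, 4]]  ->  [[705354905, 378871363], [-2392414577, -1285051490]]
tr = 705354905 + -1285051490 = -579696585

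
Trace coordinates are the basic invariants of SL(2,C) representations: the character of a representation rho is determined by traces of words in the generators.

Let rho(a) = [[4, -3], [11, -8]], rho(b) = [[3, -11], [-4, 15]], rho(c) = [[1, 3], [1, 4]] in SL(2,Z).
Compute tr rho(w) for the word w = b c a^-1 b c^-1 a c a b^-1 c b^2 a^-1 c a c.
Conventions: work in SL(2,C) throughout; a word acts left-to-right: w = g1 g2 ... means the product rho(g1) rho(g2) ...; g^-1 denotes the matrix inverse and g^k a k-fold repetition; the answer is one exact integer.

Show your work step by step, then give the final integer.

104448515034

rho(b) = [[3, -11], [-4, 15]]
... * rho(c) = [[1, 3], [1, 4]]  ->  [[-8, -35], [11, 48]]
... * rho(a^-1) = [[-8, 3], [-11, 4]]  ->  [[449, -164], [-616, 225]]
... * rho(b) = [[3, -11], [-4, 15]]  ->  [[2003, -7399], [-2748, 10151]]
... * rho(c^-1) = [[4, -3], [-1, 1]]  ->  [[15411, -13408], [-21143, 18395]]
... * rho(a) = [[4, -3], [11, -8]]  ->  [[-85844, 61031], [117773, -83731]]
... * rho(c) = [[1, 3], [1, 4]]  ->  [[-24813, -13408], [34042, 18395]]
... * rho(a) = [[4, -3], [11, -8]]  ->  [[-246740, 181703], [338513, -249286]]
... * rho(b^-1) = [[15, 11], [4, 3]]  ->  [[-2974288, -2169031], [4080551, 2975785]]
... * rho(c) = [[1, 3], [1, 4]]  ->  [[-5143319, -17598988], [7056336, 24144793]]
... * rho(b) = [[3, -11], [-4, 15]]  ->  [[54965995, -207408311], [-75410164, 284552199]]
... * rho(b) = [[3, -11], [-4, 15]]  ->  [[994531229, -3715750610], [-1364439288, 5097794789]]
... * rho(a^-1) = [[-8, 3], [-11, 4]]  ->  [[32917006878, -11879408753], [-45160228375, 16297861292]]
... * rho(c) = [[1, 3], [1, 4]]  ->  [[21037598125, 51233385622], [-28862367083, -70289239957]]
... * rho(a) = [[4, -3], [11, -8]]  ->  [[647717634342, -472979879351], [-888631107859, 648901020905]]
... * rho(c) = [[1, 3], [1, 4]]  ->  [[174737754991, 51233385622], [-239730086954, -70289239957]]
tr = 174737754991 + -70289239957 = 104448515034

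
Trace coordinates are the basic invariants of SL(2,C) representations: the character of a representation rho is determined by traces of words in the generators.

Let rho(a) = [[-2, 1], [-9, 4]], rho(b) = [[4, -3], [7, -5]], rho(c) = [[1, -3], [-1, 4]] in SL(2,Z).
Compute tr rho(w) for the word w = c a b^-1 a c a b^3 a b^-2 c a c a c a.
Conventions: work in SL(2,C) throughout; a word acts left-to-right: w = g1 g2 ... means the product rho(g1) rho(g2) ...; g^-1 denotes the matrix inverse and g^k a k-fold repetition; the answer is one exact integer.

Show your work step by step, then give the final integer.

rho(c) = [[1, -3], [-1, 4]]
... * rho(a) = [[-2, 1], [-9, 4]]  ->  [[25, -11], [-34, 15]]
... * rho(b^-1) = [[-5, 3], [-7, 4]]  ->  [[-48, 31], [65, -42]]
... * rho(a) = [[-2, 1], [-9, 4]]  ->  [[-183, 76], [248, -103]]
... * rho(c) = [[1, -3], [-1, 4]]  ->  [[-259, 853], [351, -1156]]
... * rho(a) = [[-2, 1], [-9, 4]]  ->  [[-7159, 3153], [9702, -4273]]
... * rho(b) = [[4, -3], [7, -5]]  ->  [[-6565, 5712], [8897, -7741]]
... * rho(b) = [[4, -3], [7, -5]]  ->  [[13724, -8865], [-18599, 12014]]
... * rho(b) = [[4, -3], [7, -5]]  ->  [[-7159, 3153], [9702, -4273]]
... * rho(a) = [[-2, 1], [-9, 4]]  ->  [[-14059, 5453], [19053, -7390]]
... * rho(b^-1) = [[-5, 3], [-7, 4]]  ->  [[32124, -20365], [-43535, 27599]]
... * rho(b^-1) = [[-5, 3], [-7, 4]]  ->  [[-18065, 14912], [24482, -20209]]
... * rho(c) = [[1, -3], [-1, 4]]  ->  [[-32977, 113843], [44691, -154282]]
... * rho(a) = [[-2, 1], [-9, 4]]  ->  [[-958633, 422395], [1299156, -572437]]
... * rho(c) = [[1, -3], [-1, 4]]  ->  [[-1381028, 4565479], [1871593, -6187216]]
... * rho(a) = [[-2, 1], [-9, 4]]  ->  [[-38327255, 16880888], [51941758, -22877271]]
... * rho(c) = [[1, -3], [-1, 4]]  ->  [[-55208143, 182505317], [74819029, -247334358]]
... * rho(a) = [[-2, 1], [-9, 4]]  ->  [[-1532131567, 674813125], [2076371164, -914518403]]
tr = -1532131567 + -914518403 = -2446649970

-2446649970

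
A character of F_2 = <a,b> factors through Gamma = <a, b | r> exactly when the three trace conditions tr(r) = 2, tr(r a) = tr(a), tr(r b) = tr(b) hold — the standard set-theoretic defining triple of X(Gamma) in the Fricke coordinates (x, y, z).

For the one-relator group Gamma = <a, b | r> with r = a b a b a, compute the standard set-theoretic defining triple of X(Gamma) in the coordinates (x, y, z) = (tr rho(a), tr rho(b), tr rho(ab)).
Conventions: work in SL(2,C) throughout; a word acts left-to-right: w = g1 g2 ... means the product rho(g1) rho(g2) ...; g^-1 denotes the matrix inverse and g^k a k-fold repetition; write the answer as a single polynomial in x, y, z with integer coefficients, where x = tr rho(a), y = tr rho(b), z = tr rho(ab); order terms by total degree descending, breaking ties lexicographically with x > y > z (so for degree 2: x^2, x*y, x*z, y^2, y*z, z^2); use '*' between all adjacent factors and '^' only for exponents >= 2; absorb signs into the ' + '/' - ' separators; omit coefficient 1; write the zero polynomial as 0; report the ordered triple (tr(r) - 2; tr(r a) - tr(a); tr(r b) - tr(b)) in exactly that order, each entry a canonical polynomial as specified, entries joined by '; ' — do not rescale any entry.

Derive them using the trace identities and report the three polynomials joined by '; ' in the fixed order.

x*z^2 - y*z - x - 2; x^2*z^2 - x*y*z - x^2 - z^2 - x + 2; z^3 - y - 3*z

tr(b a b a) = tr(a b) tr(a b) - tr(1) = z^2 - 2
tr(b a b) = tr(b) tr(a b) - tr(a) = y*z - x
tr(a b a b a) = tr(a) tr(b a b a) - tr(b a b) = x*z^2 - y*z - x
tr(a b a b a^2) = tr(a) tr(b a b a^2) - tr(b a b a)  (reduce the a square) = x^2*z^2 - x*y*z - x^2 - z^2 + 2
so tr(a b a b a b) = tr(b a b a) tr(b a) - tr(a b)   [split at repeated b] = z^3 - 3*z
assemble the triple (tr(r) - 2; tr(r a) - x; tr(r b) - y)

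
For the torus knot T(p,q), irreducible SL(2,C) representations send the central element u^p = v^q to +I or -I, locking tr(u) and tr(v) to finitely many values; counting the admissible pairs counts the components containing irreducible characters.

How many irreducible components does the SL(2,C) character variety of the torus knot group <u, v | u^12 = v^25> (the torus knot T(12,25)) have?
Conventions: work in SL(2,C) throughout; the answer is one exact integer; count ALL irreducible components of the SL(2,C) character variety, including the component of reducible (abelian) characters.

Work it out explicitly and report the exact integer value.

133

In the torus knot group T(12,25), u^12 = v^25 is central, so an irreducible representation sends it to +I or -I (Schur).
On an irreducible component, tr(u) is locked at 2*cos(pi*alpha/12) for some alpha in 1..11, and tr(v) at 2*cos(pi*beta/25) for some beta in 1..24.
u^12 = (-1)^alpha I and v^25 = (-1)^beta I must agree, so alpha and beta have equal parity.
Counting: 6 odd alphas x 12 odd betas + 5 even alphas x 12 even betas = 72 + 60 = 132.
That is 132 components of irreducible characters, and with the reducible (abelian) component the total is 133.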